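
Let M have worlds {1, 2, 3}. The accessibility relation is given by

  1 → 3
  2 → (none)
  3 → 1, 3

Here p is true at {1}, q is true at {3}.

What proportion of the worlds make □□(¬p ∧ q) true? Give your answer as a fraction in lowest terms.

1/3

1: successors {3}; □(¬p ∧ q) there: 3:F. ✗
2: no successors, so □□(¬p ∧ q) holds vacuously. ✓
3: successors {1, 3}; □(¬p ∧ q) there: 1:T, 3:F. ✗
That's 1 of 3 worlds, so 1/3.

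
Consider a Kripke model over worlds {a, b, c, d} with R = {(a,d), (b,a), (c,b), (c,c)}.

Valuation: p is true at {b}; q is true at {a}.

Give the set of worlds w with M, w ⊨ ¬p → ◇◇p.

{b, c}

a: ¬p is T, ◇◇p is F. ✗
b: ¬p is F, ◇◇p is F. ✓
c: ¬p is T, ◇◇p is T. ✓
d: ¬p is T, ◇◇p is F. ✗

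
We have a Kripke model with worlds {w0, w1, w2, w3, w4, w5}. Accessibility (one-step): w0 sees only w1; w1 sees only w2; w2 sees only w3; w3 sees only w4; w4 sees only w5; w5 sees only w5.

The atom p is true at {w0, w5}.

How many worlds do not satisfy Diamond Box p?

w0: successors {w1}; Box p there: w1:F. ✗
w1: successors {w2}; Box p there: w2:F. ✗
w2: successors {w3}; Box p there: w3:F. ✗
w3: successors {w4}; Box p there: w4:T. ✓
w4: successors {w5}; Box p there: w5:T. ✓
w5: successors {w5}; Box p there: w5:T. ✓
Satisfying worlds: {w3, w4, w5}.
So Diamond Box p fails at the other 3 worlds.

3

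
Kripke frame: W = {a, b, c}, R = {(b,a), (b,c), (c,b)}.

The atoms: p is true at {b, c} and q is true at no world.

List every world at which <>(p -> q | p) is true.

{b, c}

a: no successors, so <>(p -> q | p) fails. ✗
b: successors {a, c}; p -> q | p there: a:T, c:T. ✓
c: successors {b}; p -> q | p there: b:T. ✓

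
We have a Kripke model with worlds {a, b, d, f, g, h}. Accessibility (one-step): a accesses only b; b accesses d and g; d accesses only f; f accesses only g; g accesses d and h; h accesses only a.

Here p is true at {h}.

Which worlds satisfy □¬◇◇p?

{b, f, g, h}

a: successors {b}; ¬◇◇p there: b:F. ✗
b: successors {d, g}; ¬◇◇p there: d:T, g:T. ✓
d: successors {f}; ¬◇◇p there: f:F. ✗
f: successors {g}; ¬◇◇p there: g:T. ✓
g: successors {d, h}; ¬◇◇p there: d:T, h:T. ✓
h: successors {a}; ¬◇◇p there: a:T. ✓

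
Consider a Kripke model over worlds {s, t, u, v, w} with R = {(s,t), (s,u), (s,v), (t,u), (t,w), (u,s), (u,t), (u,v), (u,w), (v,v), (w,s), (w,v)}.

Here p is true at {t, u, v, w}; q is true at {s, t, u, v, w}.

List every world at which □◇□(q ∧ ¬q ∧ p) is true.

s: successors {t, u, v}; ◇□(q ∧ ¬q ∧ p) there: t:F, u:F, v:F. ✗
t: successors {u, w}; ◇□(q ∧ ¬q ∧ p) there: u:F, w:F. ✗
u: successors {s, t, v, w}; ◇□(q ∧ ¬q ∧ p) there: s:F, t:F, v:F, w:F. ✗
v: successors {v}; ◇□(q ∧ ¬q ∧ p) there: v:F. ✗
w: successors {s, v}; ◇□(q ∧ ¬q ∧ p) there: s:F, v:F. ✗

∅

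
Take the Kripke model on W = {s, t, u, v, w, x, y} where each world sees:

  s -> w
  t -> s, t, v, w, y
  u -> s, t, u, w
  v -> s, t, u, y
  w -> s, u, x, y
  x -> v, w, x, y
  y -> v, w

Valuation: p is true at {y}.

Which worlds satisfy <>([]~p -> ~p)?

s: successors {w}; []~p -> ~p there: w:T. ✓
t: successors {s, t, v, w, y}; []~p -> ~p there: s:T, t:T, v:T, w:T, y:F. ✓
u: successors {s, t, u, w}; []~p -> ~p there: s:T, t:T, u:T, w:T. ✓
v: successors {s, t, u, y}; []~p -> ~p there: s:T, t:T, u:T, y:F. ✓
w: successors {s, u, x, y}; []~p -> ~p there: s:T, u:T, x:T, y:F. ✓
x: successors {v, w, x, y}; []~p -> ~p there: v:T, w:T, x:T, y:F. ✓
y: successors {v, w}; []~p -> ~p there: v:T, w:T. ✓

{s, t, u, v, w, x, y}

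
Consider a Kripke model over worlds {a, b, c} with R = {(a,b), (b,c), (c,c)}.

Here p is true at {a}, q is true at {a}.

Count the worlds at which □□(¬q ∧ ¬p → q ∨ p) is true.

a: successors {b}; □(¬q ∧ ¬p → q ∨ p) there: b:F. ✗
b: successors {c}; □(¬q ∧ ¬p → q ∨ p) there: c:F. ✗
c: successors {c}; □(¬q ∧ ¬p → q ∨ p) there: c:F. ✗
Satisfying worlds: ∅.

0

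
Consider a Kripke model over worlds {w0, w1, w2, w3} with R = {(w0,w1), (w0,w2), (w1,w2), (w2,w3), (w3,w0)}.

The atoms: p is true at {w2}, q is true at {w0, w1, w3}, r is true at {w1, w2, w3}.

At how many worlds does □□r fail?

1

w0: successors {w1, w2}; □r there: w1:T, w2:T. ✓
w1: successors {w2}; □r there: w2:T. ✓
w2: successors {w3}; □r there: w3:F. ✗
w3: successors {w0}; □r there: w0:T. ✓
Satisfying worlds: {w0, w1, w3}.
So □□r fails at the other 1 world.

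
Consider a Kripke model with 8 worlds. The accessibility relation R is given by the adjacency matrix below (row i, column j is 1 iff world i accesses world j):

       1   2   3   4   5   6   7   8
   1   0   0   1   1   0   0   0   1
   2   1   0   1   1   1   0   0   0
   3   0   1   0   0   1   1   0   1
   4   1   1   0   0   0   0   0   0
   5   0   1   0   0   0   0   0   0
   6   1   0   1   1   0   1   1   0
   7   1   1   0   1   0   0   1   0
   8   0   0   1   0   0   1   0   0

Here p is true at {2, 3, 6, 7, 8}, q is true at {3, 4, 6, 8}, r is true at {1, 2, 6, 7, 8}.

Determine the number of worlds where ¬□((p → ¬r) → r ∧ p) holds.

7

1: □((p → ¬r) → r ∧ p) is F. ✓
2: □((p → ¬r) → r ∧ p) is F. ✓
3: □((p → ¬r) → r ∧ p) is F. ✓
4: □((p → ¬r) → r ∧ p) is F. ✓
5: □((p → ¬r) → r ∧ p) is T. ✗
6: □((p → ¬r) → r ∧ p) is F. ✓
7: □((p → ¬r) → r ∧ p) is F. ✓
8: □((p → ¬r) → r ∧ p) is F. ✓
Satisfying worlds: {1, 2, 3, 4, 6, 7, 8}.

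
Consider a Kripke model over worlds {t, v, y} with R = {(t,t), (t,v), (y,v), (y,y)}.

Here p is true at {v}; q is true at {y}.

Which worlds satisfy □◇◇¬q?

t: successors {t, v}; ◇◇¬q there: t:T, v:F. ✗
v: no successors, so □◇◇¬q holds vacuously. ✓
y: successors {v, y}; ◇◇¬q there: v:F, y:T. ✗

{v}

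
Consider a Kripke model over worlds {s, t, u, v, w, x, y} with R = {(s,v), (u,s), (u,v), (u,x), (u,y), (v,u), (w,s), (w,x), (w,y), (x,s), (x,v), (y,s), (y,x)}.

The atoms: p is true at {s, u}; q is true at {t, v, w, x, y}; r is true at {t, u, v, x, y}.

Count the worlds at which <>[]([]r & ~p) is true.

4

s: successors {v}; []([]r & ~p) there: v:F. ✗
t: no successors, so <>[]([]r & ~p) fails. ✗
u: successors {s, v, x, y}; []([]r & ~p) there: s:T, v:F, x:F, y:F. ✓
v: successors {u}; []([]r & ~p) there: u:F. ✗
w: successors {s, x, y}; []([]r & ~p) there: s:T, x:F, y:F. ✓
x: successors {s, v}; []([]r & ~p) there: s:T, v:F. ✓
y: successors {s, x}; []([]r & ~p) there: s:T, x:F. ✓
Satisfying worlds: {u, w, x, y}.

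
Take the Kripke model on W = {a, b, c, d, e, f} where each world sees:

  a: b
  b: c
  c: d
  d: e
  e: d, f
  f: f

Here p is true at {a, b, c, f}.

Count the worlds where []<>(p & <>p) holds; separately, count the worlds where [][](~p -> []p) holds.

2 and 2

For []<>(p & <>p):
a: successors {b}; <>(p & <>p) there: b:F. ✗
b: successors {c}; <>(p & <>p) there: c:F. ✗
c: successors {d}; <>(p & <>p) there: d:F. ✗
d: successors {e}; <>(p & <>p) there: e:T. ✓
e: successors {d, f}; <>(p & <>p) there: d:F, f:T. ✗
f: successors {f}; <>(p & <>p) there: f:T. ✓
— 2 worlds.
For [][](~p -> []p):
a: successors {b}; [](~p -> []p) there: b:T. ✓
b: successors {c}; [](~p -> []p) there: c:F. ✗
c: successors {d}; [](~p -> []p) there: d:F. ✗
d: successors {e}; [](~p -> []p) there: e:F. ✗
e: successors {d, f}; [](~p -> []p) there: d:F, f:T. ✗
f: successors {f}; [](~p -> []p) there: f:T. ✓
— 2 worlds.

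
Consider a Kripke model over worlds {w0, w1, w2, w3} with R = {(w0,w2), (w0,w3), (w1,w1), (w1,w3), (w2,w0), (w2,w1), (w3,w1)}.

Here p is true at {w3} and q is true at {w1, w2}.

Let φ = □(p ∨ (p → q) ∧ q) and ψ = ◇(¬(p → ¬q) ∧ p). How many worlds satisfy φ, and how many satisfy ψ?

For □(p ∨ (p → q) ∧ q):
w0: successors {w2, w3}; p ∨ (p → q) ∧ q there: w2:T, w3:T. ✓
w1: successors {w1, w3}; p ∨ (p → q) ∧ q there: w1:T, w3:T. ✓
w2: successors {w0, w1}; p ∨ (p → q) ∧ q there: w0:F, w1:T. ✗
w3: successors {w1}; p ∨ (p → q) ∧ q there: w1:T. ✓
— 3 worlds.
For ◇(¬(p → ¬q) ∧ p):
w0: successors {w2, w3}; ¬(p → ¬q) ∧ p there: w2:F, w3:F. ✗
w1: successors {w1, w3}; ¬(p → ¬q) ∧ p there: w1:F, w3:F. ✗
w2: successors {w0, w1}; ¬(p → ¬q) ∧ p there: w0:F, w1:F. ✗
w3: successors {w1}; ¬(p → ¬q) ∧ p there: w1:F. ✗
— 0 worlds.

3 and 0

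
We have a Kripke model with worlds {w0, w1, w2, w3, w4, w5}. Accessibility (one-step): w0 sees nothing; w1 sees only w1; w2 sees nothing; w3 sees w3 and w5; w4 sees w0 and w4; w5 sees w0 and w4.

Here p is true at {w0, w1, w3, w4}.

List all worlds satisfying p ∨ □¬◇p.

{w0, w1, w2, w3, w4}

w0: p is T, □¬◇p is T. ✓
w1: p is T, □¬◇p is F. ✓
w2: p is F, □¬◇p is T. ✓
w3: p is T, □¬◇p is F. ✓
w4: p is T, □¬◇p is F. ✓
w5: p is F, □¬◇p is F. ✗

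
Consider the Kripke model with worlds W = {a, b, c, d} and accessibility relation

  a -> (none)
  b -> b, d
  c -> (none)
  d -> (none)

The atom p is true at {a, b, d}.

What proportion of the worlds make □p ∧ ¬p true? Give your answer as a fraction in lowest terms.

a: □p is T, ¬p is F. ✗
b: □p is T, ¬p is F. ✗
c: □p is T, ¬p is T. ✓
d: □p is T, ¬p is F. ✗
That's 1 of 4 worlds, so 1/4.

1/4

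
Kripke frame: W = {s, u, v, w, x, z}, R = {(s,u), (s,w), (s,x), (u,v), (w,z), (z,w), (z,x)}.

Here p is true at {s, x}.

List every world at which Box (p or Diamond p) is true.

s: successors {u, w, x}; p or Diamond p there: u:F, w:F, x:T. ✗
u: successors {v}; p or Diamond p there: v:F. ✗
v: no successors, so Box (p or Diamond p) holds vacuously. ✓
w: successors {z}; p or Diamond p there: z:T. ✓
x: no successors, so Box (p or Diamond p) holds vacuously. ✓
z: successors {w, x}; p or Diamond p there: w:F, x:T. ✗

{v, w, x}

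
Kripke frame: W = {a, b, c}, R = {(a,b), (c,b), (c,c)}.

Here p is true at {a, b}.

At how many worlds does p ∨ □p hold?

a: p is T, □p is T. ✓
b: p is T, □p is T. ✓
c: p is F, □p is F. ✗
Satisfying worlds: {a, b}.

2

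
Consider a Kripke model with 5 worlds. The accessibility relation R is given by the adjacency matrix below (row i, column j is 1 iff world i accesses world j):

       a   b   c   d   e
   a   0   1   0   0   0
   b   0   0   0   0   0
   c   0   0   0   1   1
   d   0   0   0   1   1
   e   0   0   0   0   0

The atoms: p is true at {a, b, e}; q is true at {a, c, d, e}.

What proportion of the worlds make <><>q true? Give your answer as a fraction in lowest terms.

a: successors {b}; <>q there: b:F. ✗
b: no successors, so <><>q fails. ✗
c: successors {d, e}; <>q there: d:T, e:F. ✓
d: successors {d, e}; <>q there: d:T, e:F. ✓
e: no successors, so <><>q fails. ✗
That's 2 of 5 worlds, so 2/5.

2/5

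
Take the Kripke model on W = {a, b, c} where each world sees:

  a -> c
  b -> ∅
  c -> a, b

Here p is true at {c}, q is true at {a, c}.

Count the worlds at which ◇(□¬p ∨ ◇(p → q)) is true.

2

a: successors {c}; □¬p ∨ ◇(p → q) there: c:T. ✓
b: no successors, so ◇(□¬p ∨ ◇(p → q)) fails. ✗
c: successors {a, b}; □¬p ∨ ◇(p → q) there: a:T, b:T. ✓
Satisfying worlds: {a, c}.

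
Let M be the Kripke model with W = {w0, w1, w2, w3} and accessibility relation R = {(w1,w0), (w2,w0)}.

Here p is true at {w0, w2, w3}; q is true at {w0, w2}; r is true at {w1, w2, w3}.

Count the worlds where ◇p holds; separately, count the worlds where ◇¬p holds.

2 and 0

For ◇p:
w0: no successors, so ◇p fails. ✗
w1: successors {w0}; p there: w0:T. ✓
w2: successors {w0}; p there: w0:T. ✓
w3: no successors, so ◇p fails. ✗
— 2 worlds.
For ◇¬p:
w0: no successors, so ◇¬p fails. ✗
w1: successors {w0}; ¬p there: w0:F. ✗
w2: successors {w0}; ¬p there: w0:F. ✗
w3: no successors, so ◇¬p fails. ✗
— 0 worlds.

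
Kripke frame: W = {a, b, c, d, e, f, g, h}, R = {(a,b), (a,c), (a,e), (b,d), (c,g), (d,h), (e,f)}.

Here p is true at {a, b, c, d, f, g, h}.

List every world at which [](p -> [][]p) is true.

a: successors {b, c, e}; p -> [][]p there: b:T, c:T, e:T. ✓
b: successors {d}; p -> [][]p there: d:T. ✓
c: successors {g}; p -> [][]p there: g:T. ✓
d: successors {h}; p -> [][]p there: h:T. ✓
e: successors {f}; p -> [][]p there: f:T. ✓
f: no successors, so [](p -> [][]p) holds vacuously. ✓
g: no successors, so [](p -> [][]p) holds vacuously. ✓
h: no successors, so [](p -> [][]p) holds vacuously. ✓

{a, b, c, d, e, f, g, h}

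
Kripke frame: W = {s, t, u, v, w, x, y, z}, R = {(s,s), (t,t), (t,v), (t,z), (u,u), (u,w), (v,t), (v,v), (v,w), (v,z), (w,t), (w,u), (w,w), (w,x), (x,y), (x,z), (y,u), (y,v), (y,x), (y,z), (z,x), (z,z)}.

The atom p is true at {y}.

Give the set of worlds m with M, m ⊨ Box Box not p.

s: successors {s}; Box not p there: s:T. ✓
t: successors {t, v, z}; Box not p there: t:T, v:T, z:T. ✓
u: successors {u, w}; Box not p there: u:T, w:T. ✓
v: successors {t, v, w, z}; Box not p there: t:T, v:T, w:T, z:T. ✓
w: successors {t, u, w, x}; Box not p there: t:T, u:T, w:T, x:F. ✗
x: successors {y, z}; Box not p there: y:T, z:T. ✓
y: successors {u, v, x, z}; Box not p there: u:T, v:T, x:F, z:T. ✗
z: successors {x, z}; Box not p there: x:F, z:T. ✗

{s, t, u, v, x}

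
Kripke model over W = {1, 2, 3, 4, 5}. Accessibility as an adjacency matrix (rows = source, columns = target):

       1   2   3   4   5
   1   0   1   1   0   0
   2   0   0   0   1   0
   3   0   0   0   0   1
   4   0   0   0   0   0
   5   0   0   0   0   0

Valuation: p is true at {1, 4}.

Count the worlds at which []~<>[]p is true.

4

1: successors {2, 3}; ~<>[]p there: 2:F, 3:F. ✗
2: successors {4}; ~<>[]p there: 4:T. ✓
3: successors {5}; ~<>[]p there: 5:T. ✓
4: no successors, so []~<>[]p holds vacuously. ✓
5: no successors, so []~<>[]p holds vacuously. ✓
Satisfying worlds: {2, 3, 4, 5}.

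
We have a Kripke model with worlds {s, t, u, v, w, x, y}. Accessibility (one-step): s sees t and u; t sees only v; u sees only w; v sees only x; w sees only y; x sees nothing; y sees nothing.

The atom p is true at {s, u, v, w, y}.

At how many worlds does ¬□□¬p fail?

s: □□¬p is F. ✓
t: □□¬p is T. ✗
u: □□¬p is F. ✓
v: □□¬p is T. ✗
w: □□¬p is T. ✗
x: □□¬p is T. ✗
y: □□¬p is T. ✗
Satisfying worlds: {s, u}.
So ¬□□¬p fails at the other 5 worlds.

5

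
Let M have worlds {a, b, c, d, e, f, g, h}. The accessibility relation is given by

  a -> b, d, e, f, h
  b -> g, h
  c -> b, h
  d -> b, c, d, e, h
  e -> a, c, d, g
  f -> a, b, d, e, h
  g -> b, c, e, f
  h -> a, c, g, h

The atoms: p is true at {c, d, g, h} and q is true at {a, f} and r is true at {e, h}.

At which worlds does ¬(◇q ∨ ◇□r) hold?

{b, c, d}

a: ◇q ∨ ◇□r is T. ✗
b: ◇q ∨ ◇□r is F. ✓
c: ◇q ∨ ◇□r is F. ✓
d: ◇q ∨ ◇□r is F. ✓
e: ◇q ∨ ◇□r is T. ✗
f: ◇q ∨ ◇□r is T. ✗
g: ◇q ∨ ◇□r is T. ✗
h: ◇q ∨ ◇□r is T. ✗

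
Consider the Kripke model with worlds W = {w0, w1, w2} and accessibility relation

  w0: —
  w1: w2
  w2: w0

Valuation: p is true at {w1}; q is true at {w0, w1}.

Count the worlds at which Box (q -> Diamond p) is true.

w0: no successors, so Box (q -> Diamond p) holds vacuously. ✓
w1: successors {w2}; q -> Diamond p there: w2:T. ✓
w2: successors {w0}; q -> Diamond p there: w0:F. ✗
Satisfying worlds: {w0, w1}.

2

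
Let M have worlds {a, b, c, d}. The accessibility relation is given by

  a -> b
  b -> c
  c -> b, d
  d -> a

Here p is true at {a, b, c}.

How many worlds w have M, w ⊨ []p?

3

a: successors {b}; p there: b:T. ✓
b: successors {c}; p there: c:T. ✓
c: successors {b, d}; p there: b:T, d:F. ✗
d: successors {a}; p there: a:T. ✓
Satisfying worlds: {a, b, d}.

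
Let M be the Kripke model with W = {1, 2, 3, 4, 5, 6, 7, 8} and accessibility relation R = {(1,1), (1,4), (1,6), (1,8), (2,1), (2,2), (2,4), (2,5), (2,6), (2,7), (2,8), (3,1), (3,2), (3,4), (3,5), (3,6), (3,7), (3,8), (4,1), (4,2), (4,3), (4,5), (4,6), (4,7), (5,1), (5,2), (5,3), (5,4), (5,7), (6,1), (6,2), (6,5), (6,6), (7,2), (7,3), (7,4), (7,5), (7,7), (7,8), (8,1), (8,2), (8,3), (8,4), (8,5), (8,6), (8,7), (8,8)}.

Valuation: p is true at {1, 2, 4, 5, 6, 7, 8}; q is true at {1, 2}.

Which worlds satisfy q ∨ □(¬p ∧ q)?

1: q is T, □(¬p ∧ q) is F. ✓
2: q is T, □(¬p ∧ q) is F. ✓
3: q is F, □(¬p ∧ q) is F. ✗
4: q is F, □(¬p ∧ q) is F. ✗
5: q is F, □(¬p ∧ q) is F. ✗
6: q is F, □(¬p ∧ q) is F. ✗
7: q is F, □(¬p ∧ q) is F. ✗
8: q is F, □(¬p ∧ q) is F. ✗

{1, 2}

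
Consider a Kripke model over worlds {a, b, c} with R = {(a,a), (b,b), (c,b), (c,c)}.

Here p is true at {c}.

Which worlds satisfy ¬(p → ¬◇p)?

{c}

a: p → ¬◇p is T. ✗
b: p → ¬◇p is T. ✗
c: p → ¬◇p is F. ✓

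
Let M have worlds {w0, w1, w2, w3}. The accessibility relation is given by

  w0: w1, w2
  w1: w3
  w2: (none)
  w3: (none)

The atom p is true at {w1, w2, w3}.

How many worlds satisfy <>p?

w0: successors {w1, w2}; p there: w1:T, w2:T. ✓
w1: successors {w3}; p there: w3:T. ✓
w2: no successors, so <>p fails. ✗
w3: no successors, so <>p fails. ✗
Satisfying worlds: {w0, w1}.

2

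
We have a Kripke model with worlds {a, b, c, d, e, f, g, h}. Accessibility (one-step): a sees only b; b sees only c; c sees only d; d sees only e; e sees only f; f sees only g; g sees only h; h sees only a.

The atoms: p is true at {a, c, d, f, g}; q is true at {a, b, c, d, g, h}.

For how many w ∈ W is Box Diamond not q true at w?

2

a: successors {b}; Diamond not q there: b:F. ✗
b: successors {c}; Diamond not q there: c:F. ✗
c: successors {d}; Diamond not q there: d:T. ✓
d: successors {e}; Diamond not q there: e:T. ✓
e: successors {f}; Diamond not q there: f:F. ✗
f: successors {g}; Diamond not q there: g:F. ✗
g: successors {h}; Diamond not q there: h:F. ✗
h: successors {a}; Diamond not q there: a:F. ✗
Satisfying worlds: {c, d}.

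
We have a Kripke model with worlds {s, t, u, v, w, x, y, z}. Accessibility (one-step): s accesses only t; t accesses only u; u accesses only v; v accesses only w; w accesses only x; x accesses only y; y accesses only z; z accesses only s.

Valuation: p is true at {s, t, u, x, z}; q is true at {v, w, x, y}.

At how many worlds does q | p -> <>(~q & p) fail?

4

s: q | p is T, <>(~q & p) is T. ✓
t: q | p is T, <>(~q & p) is T. ✓
u: q | p is T, <>(~q & p) is F. ✗
v: q | p is T, <>(~q & p) is F. ✗
w: q | p is T, <>(~q & p) is F. ✗
x: q | p is T, <>(~q & p) is F. ✗
y: q | p is T, <>(~q & p) is T. ✓
z: q | p is T, <>(~q & p) is T. ✓
Satisfying worlds: {s, t, y, z}.
So q | p -> <>(~q & p) fails at the other 4 worlds.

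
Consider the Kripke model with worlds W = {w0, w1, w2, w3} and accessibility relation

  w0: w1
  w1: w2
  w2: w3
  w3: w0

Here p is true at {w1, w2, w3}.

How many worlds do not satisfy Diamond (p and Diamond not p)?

w0: successors {w1}; p and Diamond not p there: w1:F. ✗
w1: successors {w2}; p and Diamond not p there: w2:F. ✗
w2: successors {w3}; p and Diamond not p there: w3:T. ✓
w3: successors {w0}; p and Diamond not p there: w0:F. ✗
Satisfying worlds: {w2}.
So Diamond (p and Diamond not p) fails at the other 3 worlds.

3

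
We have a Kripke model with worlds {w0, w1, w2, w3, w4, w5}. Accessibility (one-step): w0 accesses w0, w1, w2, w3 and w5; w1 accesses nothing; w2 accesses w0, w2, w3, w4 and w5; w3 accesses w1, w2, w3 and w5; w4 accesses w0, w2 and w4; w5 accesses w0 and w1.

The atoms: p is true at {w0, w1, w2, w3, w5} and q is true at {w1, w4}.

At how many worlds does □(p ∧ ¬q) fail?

5

w0: successors {w0, w1, w2, w3, w5}; p ∧ ¬q there: w0:T, w1:F, w2:T, w3:T, w5:T. ✗
w1: no successors, so □(p ∧ ¬q) holds vacuously. ✓
w2: successors {w0, w2, w3, w4, w5}; p ∧ ¬q there: w0:T, w2:T, w3:T, w4:F, w5:T. ✗
w3: successors {w1, w2, w3, w5}; p ∧ ¬q there: w1:F, w2:T, w3:T, w5:T. ✗
w4: successors {w0, w2, w4}; p ∧ ¬q there: w0:T, w2:T, w4:F. ✗
w5: successors {w0, w1}; p ∧ ¬q there: w0:T, w1:F. ✗
Satisfying worlds: {w1}.
So □(p ∧ ¬q) fails at the other 5 worlds.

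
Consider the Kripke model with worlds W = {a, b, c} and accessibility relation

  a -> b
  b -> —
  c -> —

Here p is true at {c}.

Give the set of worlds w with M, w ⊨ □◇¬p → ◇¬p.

a: □◇¬p is F, ◇¬p is T. ✓
b: □◇¬p is T, ◇¬p is F. ✗
c: □◇¬p is T, ◇¬p is F. ✗

{a}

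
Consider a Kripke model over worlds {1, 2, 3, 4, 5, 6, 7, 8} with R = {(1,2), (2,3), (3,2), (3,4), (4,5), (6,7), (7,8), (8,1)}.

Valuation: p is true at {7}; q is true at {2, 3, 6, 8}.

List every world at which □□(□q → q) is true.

{1, 2, 4, 5, 6, 8}

1: successors {2}; □(□q → q) there: 2:T. ✓
2: successors {3}; □(□q → q) there: 3:T. ✓
3: successors {2, 4}; □(□q → q) there: 2:T, 4:F. ✗
4: successors {5}; □(□q → q) there: 5:T. ✓
5: no successors, so □□(□q → q) holds vacuously. ✓
6: successors {7}; □(□q → q) there: 7:T. ✓
7: successors {8}; □(□q → q) there: 8:F. ✗
8: successors {1}; □(□q → q) there: 1:T. ✓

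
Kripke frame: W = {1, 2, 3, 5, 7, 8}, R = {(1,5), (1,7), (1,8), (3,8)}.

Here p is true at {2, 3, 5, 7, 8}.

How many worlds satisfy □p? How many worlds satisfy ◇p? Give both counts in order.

For □p:
1: successors {5, 7, 8}; p there: 5:T, 7:T, 8:T. ✓
2: no successors, so □p holds vacuously. ✓
3: successors {8}; p there: 8:T. ✓
5: no successors, so □p holds vacuously. ✓
7: no successors, so □p holds vacuously. ✓
8: no successors, so □p holds vacuously. ✓
— 6 worlds.
For ◇p:
1: successors {5, 7, 8}; p there: 5:T, 7:T, 8:T. ✓
2: no successors, so ◇p fails. ✗
3: successors {8}; p there: 8:T. ✓
5: no successors, so ◇p fails. ✗
7: no successors, so ◇p fails. ✗
8: no successors, so ◇p fails. ✗
— 2 worlds.

6 and 2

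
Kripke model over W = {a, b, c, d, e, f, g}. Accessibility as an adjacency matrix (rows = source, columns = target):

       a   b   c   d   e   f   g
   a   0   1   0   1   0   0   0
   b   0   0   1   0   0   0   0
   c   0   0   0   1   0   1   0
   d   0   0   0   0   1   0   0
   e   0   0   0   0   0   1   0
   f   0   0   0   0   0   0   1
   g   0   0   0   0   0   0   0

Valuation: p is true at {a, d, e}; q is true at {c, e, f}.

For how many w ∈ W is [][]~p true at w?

a: successors {b, d}; []~p there: b:T, d:F. ✗
b: successors {c}; []~p there: c:F. ✗
c: successors {d, f}; []~p there: d:F, f:T. ✗
d: successors {e}; []~p there: e:T. ✓
e: successors {f}; []~p there: f:T. ✓
f: successors {g}; []~p there: g:T. ✓
g: no successors, so [][]~p holds vacuously. ✓
Satisfying worlds: {d, e, f, g}.

4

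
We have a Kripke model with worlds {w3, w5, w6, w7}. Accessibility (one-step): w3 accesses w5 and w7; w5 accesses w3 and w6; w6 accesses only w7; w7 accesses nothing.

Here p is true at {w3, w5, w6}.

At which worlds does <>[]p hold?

{w3, w6}

w3: successors {w5, w7}; []p there: w5:T, w7:T. ✓
w5: successors {w3, w6}; []p there: w3:F, w6:F. ✗
w6: successors {w7}; []p there: w7:T. ✓
w7: no successors, so <>[]p fails. ✗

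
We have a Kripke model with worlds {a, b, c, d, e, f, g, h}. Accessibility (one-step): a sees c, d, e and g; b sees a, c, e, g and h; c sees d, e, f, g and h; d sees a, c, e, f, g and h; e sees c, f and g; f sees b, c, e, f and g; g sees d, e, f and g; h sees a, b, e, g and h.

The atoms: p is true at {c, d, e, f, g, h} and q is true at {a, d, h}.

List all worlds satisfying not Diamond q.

{e, f}

a: Diamond q is T. ✗
b: Diamond q is T. ✗
c: Diamond q is T. ✗
d: Diamond q is T. ✗
e: Diamond q is F. ✓
f: Diamond q is F. ✓
g: Diamond q is T. ✗
h: Diamond q is T. ✗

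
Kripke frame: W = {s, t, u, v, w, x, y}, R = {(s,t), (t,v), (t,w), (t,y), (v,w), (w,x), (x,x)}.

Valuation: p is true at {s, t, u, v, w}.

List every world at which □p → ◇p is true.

{s, t, v, w, x}

s: □p is T, ◇p is T. ✓
t: □p is F, ◇p is T. ✓
u: □p is T, ◇p is F. ✗
v: □p is T, ◇p is T. ✓
w: □p is F, ◇p is F. ✓
x: □p is F, ◇p is F. ✓
y: □p is T, ◇p is F. ✗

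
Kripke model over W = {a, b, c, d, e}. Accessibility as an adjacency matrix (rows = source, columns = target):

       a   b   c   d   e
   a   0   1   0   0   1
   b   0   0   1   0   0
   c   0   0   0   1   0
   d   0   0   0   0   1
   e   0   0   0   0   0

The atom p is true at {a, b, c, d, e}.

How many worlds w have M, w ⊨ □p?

5

a: successors {b, e}; p there: b:T, e:T. ✓
b: successors {c}; p there: c:T. ✓
c: successors {d}; p there: d:T. ✓
d: successors {e}; p there: e:T. ✓
e: no successors, so □p holds vacuously. ✓
Satisfying worlds: {a, b, c, d, e}.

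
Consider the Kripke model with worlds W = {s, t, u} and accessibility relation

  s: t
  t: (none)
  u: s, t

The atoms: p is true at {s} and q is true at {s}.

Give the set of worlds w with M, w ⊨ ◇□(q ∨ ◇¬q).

{s, u}

s: successors {t}; □(q ∨ ◇¬q) there: t:T. ✓
t: no successors, so ◇□(q ∨ ◇¬q) fails. ✗
u: successors {s, t}; □(q ∨ ◇¬q) there: s:F, t:T. ✓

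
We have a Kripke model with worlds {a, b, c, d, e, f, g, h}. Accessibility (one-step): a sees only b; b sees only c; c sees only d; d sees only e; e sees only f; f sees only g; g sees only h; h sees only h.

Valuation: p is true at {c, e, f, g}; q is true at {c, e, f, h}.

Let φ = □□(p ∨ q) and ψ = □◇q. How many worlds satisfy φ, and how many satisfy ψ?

7 and 6

For □□(p ∨ q):
a: successors {b}; □(p ∨ q) there: b:T. ✓
b: successors {c}; □(p ∨ q) there: c:F. ✗
c: successors {d}; □(p ∨ q) there: d:T. ✓
d: successors {e}; □(p ∨ q) there: e:T. ✓
e: successors {f}; □(p ∨ q) there: f:T. ✓
f: successors {g}; □(p ∨ q) there: g:T. ✓
g: successors {h}; □(p ∨ q) there: h:T. ✓
h: successors {h}; □(p ∨ q) there: h:T. ✓
— 7 worlds.
For □◇q:
a: successors {b}; ◇q there: b:T. ✓
b: successors {c}; ◇q there: c:F. ✗
c: successors {d}; ◇q there: d:T. ✓
d: successors {e}; ◇q there: e:T. ✓
e: successors {f}; ◇q there: f:F. ✗
f: successors {g}; ◇q there: g:T. ✓
g: successors {h}; ◇q there: h:T. ✓
h: successors {h}; ◇q there: h:T. ✓
— 6 worlds.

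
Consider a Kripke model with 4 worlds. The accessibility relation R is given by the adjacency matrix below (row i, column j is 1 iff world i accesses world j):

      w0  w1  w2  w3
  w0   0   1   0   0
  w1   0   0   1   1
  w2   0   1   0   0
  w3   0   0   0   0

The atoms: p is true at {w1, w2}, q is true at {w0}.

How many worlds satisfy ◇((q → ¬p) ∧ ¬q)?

w0: successors {w1}; (q → ¬p) ∧ ¬q there: w1:T. ✓
w1: successors {w2, w3}; (q → ¬p) ∧ ¬q there: w2:T, w3:T. ✓
w2: successors {w1}; (q → ¬p) ∧ ¬q there: w1:T. ✓
w3: no successors, so ◇((q → ¬p) ∧ ¬q) fails. ✗
Satisfying worlds: {w0, w1, w2}.

3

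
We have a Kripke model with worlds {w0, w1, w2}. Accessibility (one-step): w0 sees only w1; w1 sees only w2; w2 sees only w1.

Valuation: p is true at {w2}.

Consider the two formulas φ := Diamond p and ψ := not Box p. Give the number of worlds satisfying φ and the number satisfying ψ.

For Diamond p:
w0: successors {w1}; p there: w1:F. ✗
w1: successors {w2}; p there: w2:T. ✓
w2: successors {w1}; p there: w1:F. ✗
— 1 world.
For not Box p:
w0: Box p is F. ✓
w1: Box p is T. ✗
w2: Box p is F. ✓
— 2 worlds.

1 and 2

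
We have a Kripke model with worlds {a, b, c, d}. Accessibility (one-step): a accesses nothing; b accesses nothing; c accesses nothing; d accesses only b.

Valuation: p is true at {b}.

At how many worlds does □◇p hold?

3

a: no successors, so □◇p holds vacuously. ✓
b: no successors, so □◇p holds vacuously. ✓
c: no successors, so □◇p holds vacuously. ✓
d: successors {b}; ◇p there: b:F. ✗
Satisfying worlds: {a, b, c}.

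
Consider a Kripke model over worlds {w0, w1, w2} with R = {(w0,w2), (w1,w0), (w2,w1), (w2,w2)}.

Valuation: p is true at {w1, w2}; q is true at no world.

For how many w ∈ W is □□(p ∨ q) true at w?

w0: successors {w2}; □(p ∨ q) there: w2:T. ✓
w1: successors {w0}; □(p ∨ q) there: w0:T. ✓
w2: successors {w1, w2}; □(p ∨ q) there: w1:F, w2:T. ✗
Satisfying worlds: {w0, w1}.

2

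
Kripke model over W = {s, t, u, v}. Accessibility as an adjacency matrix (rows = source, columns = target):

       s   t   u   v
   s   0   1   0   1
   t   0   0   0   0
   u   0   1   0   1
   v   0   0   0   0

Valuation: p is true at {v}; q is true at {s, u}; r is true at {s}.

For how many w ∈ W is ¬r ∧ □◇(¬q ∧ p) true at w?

s: ¬r is F, □◇(¬q ∧ p) is F. ✗
t: ¬r is T, □◇(¬q ∧ p) is T. ✓
u: ¬r is T, □◇(¬q ∧ p) is F. ✗
v: ¬r is T, □◇(¬q ∧ p) is T. ✓
Satisfying worlds: {t, v}.

2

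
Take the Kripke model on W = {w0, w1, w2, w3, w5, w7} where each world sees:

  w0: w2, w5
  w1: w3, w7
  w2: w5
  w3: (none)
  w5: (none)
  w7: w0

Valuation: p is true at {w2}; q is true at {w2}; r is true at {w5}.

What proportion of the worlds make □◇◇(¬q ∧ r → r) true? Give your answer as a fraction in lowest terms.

w0: successors {w2, w5}; ◇◇(¬q ∧ r → r) there: w2:F, w5:F. ✗
w1: successors {w3, w7}; ◇◇(¬q ∧ r → r) there: w3:F, w7:T. ✗
w2: successors {w5}; ◇◇(¬q ∧ r → r) there: w5:F. ✗
w3: no successors, so □◇◇(¬q ∧ r → r) holds vacuously. ✓
w5: no successors, so □◇◇(¬q ∧ r → r) holds vacuously. ✓
w7: successors {w0}; ◇◇(¬q ∧ r → r) there: w0:T. ✓
That's 3 of 6 worlds, so 3/6 = 1/2.

1/2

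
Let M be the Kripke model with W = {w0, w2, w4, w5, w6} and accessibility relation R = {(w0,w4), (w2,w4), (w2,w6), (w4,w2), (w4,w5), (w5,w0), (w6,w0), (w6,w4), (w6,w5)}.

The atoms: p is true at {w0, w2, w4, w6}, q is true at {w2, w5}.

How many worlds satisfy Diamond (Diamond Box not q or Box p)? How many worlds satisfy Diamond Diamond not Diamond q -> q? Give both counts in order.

5 and 2

For Diamond (Diamond Box not q or Box p):
w0: successors {w4}; Diamond Box not q or Box p there: w4:T. ✓
w2: successors {w4, w6}; Diamond Box not q or Box p there: w4:T, w6:T. ✓
w4: successors {w2, w5}; Diamond Box not q or Box p there: w2:T, w5:T. ✓
w5: successors {w0}; Diamond Box not q or Box p there: w0:T. ✓
w6: successors {w0, w4, w5}; Diamond Box not q or Box p there: w0:T, w4:T, w5:T. ✓
— 5 worlds.
For Diamond Diamond not Diamond q -> q:
w0: Diamond Diamond not Diamond q is T, q is F. ✗
w2: Diamond Diamond not Diamond q is T, q is T. ✓
w4: Diamond Diamond not Diamond q is T, q is F. ✗
w5: Diamond Diamond not Diamond q is F, q is T. ✓
w6: Diamond Diamond not Diamond q is T, q is F. ✗
— 2 worlds.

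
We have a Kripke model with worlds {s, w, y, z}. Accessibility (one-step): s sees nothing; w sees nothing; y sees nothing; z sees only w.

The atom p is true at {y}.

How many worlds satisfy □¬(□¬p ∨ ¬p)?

3

s: no successors, so □¬(□¬p ∨ ¬p) holds vacuously. ✓
w: no successors, so □¬(□¬p ∨ ¬p) holds vacuously. ✓
y: no successors, so □¬(□¬p ∨ ¬p) holds vacuously. ✓
z: successors {w}; ¬(□¬p ∨ ¬p) there: w:F. ✗
Satisfying worlds: {s, w, y}.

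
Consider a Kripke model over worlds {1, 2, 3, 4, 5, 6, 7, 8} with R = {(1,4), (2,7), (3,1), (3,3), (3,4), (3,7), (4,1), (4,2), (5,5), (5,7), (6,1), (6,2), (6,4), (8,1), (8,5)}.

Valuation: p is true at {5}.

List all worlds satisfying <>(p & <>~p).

1: successors {4}; p & <>~p there: 4:F. ✗
2: successors {7}; p & <>~p there: 7:F. ✗
3: successors {1, 3, 4, 7}; p & <>~p there: 1:F, 3:F, 4:F, 7:F. ✗
4: successors {1, 2}; p & <>~p there: 1:F, 2:F. ✗
5: successors {5, 7}; p & <>~p there: 5:T, 7:F. ✓
6: successors {1, 2, 4}; p & <>~p there: 1:F, 2:F, 4:F. ✗
7: no successors, so <>(p & <>~p) fails. ✗
8: successors {1, 5}; p & <>~p there: 1:F, 5:T. ✓

{5, 8}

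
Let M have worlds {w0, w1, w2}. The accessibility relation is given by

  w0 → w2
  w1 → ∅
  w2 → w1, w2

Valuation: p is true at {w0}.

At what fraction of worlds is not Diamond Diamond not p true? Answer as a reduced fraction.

w0: Diamond Diamond not p is T. ✗
w1: Diamond Diamond not p is F. ✓
w2: Diamond Diamond not p is T. ✗
That's 1 of 3 worlds, so 1/3.

1/3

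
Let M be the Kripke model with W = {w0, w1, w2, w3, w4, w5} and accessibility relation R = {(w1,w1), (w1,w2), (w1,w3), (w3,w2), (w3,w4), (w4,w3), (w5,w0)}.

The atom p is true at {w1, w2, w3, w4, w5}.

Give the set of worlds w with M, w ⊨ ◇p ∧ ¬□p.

∅

w0: ◇p is F, ¬□p is F. ✗
w1: ◇p is T, ¬□p is F. ✗
w2: ◇p is F, ¬□p is F. ✗
w3: ◇p is T, ¬□p is F. ✗
w4: ◇p is T, ¬□p is F. ✗
w5: ◇p is F, ¬□p is T. ✗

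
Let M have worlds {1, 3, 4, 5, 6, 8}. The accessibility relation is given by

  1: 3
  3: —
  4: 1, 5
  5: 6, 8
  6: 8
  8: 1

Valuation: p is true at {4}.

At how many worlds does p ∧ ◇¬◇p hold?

1: p is F, ◇¬◇p is T. ✗
3: p is F, ◇¬◇p is F. ✗
4: p is T, ◇¬◇p is T. ✓
5: p is F, ◇¬◇p is T. ✗
6: p is F, ◇¬◇p is T. ✗
8: p is F, ◇¬◇p is T. ✗
Satisfying worlds: {4}.

1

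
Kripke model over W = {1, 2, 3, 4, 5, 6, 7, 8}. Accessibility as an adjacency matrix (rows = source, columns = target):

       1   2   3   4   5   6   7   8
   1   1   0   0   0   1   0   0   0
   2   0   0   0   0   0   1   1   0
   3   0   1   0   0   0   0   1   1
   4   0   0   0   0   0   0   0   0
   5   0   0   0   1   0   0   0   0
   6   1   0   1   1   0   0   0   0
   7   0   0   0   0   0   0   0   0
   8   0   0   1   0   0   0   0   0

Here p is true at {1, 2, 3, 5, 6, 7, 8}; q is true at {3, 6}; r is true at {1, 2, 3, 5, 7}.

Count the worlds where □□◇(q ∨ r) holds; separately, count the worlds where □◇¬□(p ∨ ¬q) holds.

3 and 2

For □□◇(q ∨ r):
1: successors {1, 5}; □◇(q ∨ r) there: 1:F, 5:F. ✗
2: successors {6, 7}; □◇(q ∨ r) there: 6:F, 7:T. ✗
3: successors {2, 7, 8}; □◇(q ∨ r) there: 2:F, 7:T, 8:T. ✗
4: no successors, so □□◇(q ∨ r) holds vacuously. ✓
5: successors {4}; □◇(q ∨ r) there: 4:T. ✓
6: successors {1, 3, 4}; □◇(q ∨ r) there: 1:F, 3:F, 4:T. ✗
7: no successors, so □□◇(q ∨ r) holds vacuously. ✓
8: successors {3}; □◇(q ∨ r) there: 3:F. ✗
— 3 worlds.
For □◇¬□(p ∨ ¬q):
1: successors {1, 5}; ◇¬□(p ∨ ¬q) there: 1:F, 5:F. ✗
2: successors {6, 7}; ◇¬□(p ∨ ¬q) there: 6:F, 7:F. ✗
3: successors {2, 7, 8}; ◇¬□(p ∨ ¬q) there: 2:F, 7:F, 8:F. ✗
4: no successors, so □◇¬□(p ∨ ¬q) holds vacuously. ✓
5: successors {4}; ◇¬□(p ∨ ¬q) there: 4:F. ✗
6: successors {1, 3, 4}; ◇¬□(p ∨ ¬q) there: 1:F, 3:F, 4:F. ✗
7: no successors, so □◇¬□(p ∨ ¬q) holds vacuously. ✓
8: successors {3}; ◇¬□(p ∨ ¬q) there: 3:F. ✗
— 2 worlds.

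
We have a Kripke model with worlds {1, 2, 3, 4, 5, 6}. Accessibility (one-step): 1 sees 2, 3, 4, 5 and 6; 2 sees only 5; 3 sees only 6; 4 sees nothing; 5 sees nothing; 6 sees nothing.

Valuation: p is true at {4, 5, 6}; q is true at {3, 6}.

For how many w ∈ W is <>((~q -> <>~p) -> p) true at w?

1: successors {2, 3, 4, 5, 6}; (~q -> <>~p) -> p there: 2:T, 3:F, 4:T, 5:T, 6:T. ✓
2: successors {5}; (~q -> <>~p) -> p there: 5:T. ✓
3: successors {6}; (~q -> <>~p) -> p there: 6:T. ✓
4: no successors, so <>((~q -> <>~p) -> p) fails. ✗
5: no successors, so <>((~q -> <>~p) -> p) fails. ✗
6: no successors, so <>((~q -> <>~p) -> p) fails. ✗
Satisfying worlds: {1, 2, 3}.

3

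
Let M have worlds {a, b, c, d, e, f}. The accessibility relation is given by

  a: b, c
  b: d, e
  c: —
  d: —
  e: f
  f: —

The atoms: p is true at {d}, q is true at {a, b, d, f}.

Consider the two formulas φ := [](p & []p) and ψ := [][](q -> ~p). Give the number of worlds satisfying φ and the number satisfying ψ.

3 and 5

For [](p & []p):
a: successors {b, c}; p & []p there: b:F, c:F. ✗
b: successors {d, e}; p & []p there: d:T, e:F. ✗
c: no successors, so [](p & []p) holds vacuously. ✓
d: no successors, so [](p & []p) holds vacuously. ✓
e: successors {f}; p & []p there: f:F. ✗
f: no successors, so [](p & []p) holds vacuously. ✓
— 3 worlds.
For [][](q -> ~p):
a: successors {b, c}; [](q -> ~p) there: b:F, c:T. ✗
b: successors {d, e}; [](q -> ~p) there: d:T, e:T. ✓
c: no successors, so [][](q -> ~p) holds vacuously. ✓
d: no successors, so [][](q -> ~p) holds vacuously. ✓
e: successors {f}; [](q -> ~p) there: f:T. ✓
f: no successors, so [][](q -> ~p) holds vacuously. ✓
— 5 worlds.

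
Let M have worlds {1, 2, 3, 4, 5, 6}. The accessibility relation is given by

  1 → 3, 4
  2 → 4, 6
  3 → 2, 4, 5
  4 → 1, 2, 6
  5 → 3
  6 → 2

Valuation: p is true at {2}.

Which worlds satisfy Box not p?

1: successors {3, 4}; not p there: 3:T, 4:T. ✓
2: successors {4, 6}; not p there: 4:T, 6:T. ✓
3: successors {2, 4, 5}; not p there: 2:F, 4:T, 5:T. ✗
4: successors {1, 2, 6}; not p there: 1:T, 2:F, 6:T. ✗
5: successors {3}; not p there: 3:T. ✓
6: successors {2}; not p there: 2:F. ✗

{1, 2, 5}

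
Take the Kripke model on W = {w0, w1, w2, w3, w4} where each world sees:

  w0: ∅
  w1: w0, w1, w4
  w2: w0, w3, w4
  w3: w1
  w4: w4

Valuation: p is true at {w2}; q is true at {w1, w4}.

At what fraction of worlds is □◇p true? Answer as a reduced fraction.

w0: no successors, so □◇p holds vacuously. ✓
w1: successors {w0, w1, w4}; ◇p there: w0:F, w1:F, w4:F. ✗
w2: successors {w0, w3, w4}; ◇p there: w0:F, w3:F, w4:F. ✗
w3: successors {w1}; ◇p there: w1:F. ✗
w4: successors {w4}; ◇p there: w4:F. ✗
That's 1 of 5 worlds, so 1/5.

1/5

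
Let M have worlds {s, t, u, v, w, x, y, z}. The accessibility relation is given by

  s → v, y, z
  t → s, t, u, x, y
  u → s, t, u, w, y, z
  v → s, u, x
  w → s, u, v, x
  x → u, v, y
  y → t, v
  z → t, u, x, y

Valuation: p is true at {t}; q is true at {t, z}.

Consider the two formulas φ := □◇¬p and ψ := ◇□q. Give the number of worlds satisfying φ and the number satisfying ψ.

8 and 0

For □◇¬p:
s: successors {v, y, z}; ◇¬p there: v:T, y:T, z:T. ✓
t: successors {s, t, u, x, y}; ◇¬p there: s:T, t:T, u:T, x:T, y:T. ✓
u: successors {s, t, u, w, y, z}; ◇¬p there: s:T, t:T, u:T, w:T, y:T, z:T. ✓
v: successors {s, u, x}; ◇¬p there: s:T, u:T, x:T. ✓
w: successors {s, u, v, x}; ◇¬p there: s:T, u:T, v:T, x:T. ✓
x: successors {u, v, y}; ◇¬p there: u:T, v:T, y:T. ✓
y: successors {t, v}; ◇¬p there: t:T, v:T. ✓
z: successors {t, u, x, y}; ◇¬p there: t:T, u:T, x:T, y:T. ✓
— 8 worlds.
For ◇□q:
s: successors {v, y, z}; □q there: v:F, y:F, z:F. ✗
t: successors {s, t, u, x, y}; □q there: s:F, t:F, u:F, x:F, y:F. ✗
u: successors {s, t, u, w, y, z}; □q there: s:F, t:F, u:F, w:F, y:F, z:F. ✗
v: successors {s, u, x}; □q there: s:F, u:F, x:F. ✗
w: successors {s, u, v, x}; □q there: s:F, u:F, v:F, x:F. ✗
x: successors {u, v, y}; □q there: u:F, v:F, y:F. ✗
y: successors {t, v}; □q there: t:F, v:F. ✗
z: successors {t, u, x, y}; □q there: t:F, u:F, x:F, y:F. ✗
— 0 worlds.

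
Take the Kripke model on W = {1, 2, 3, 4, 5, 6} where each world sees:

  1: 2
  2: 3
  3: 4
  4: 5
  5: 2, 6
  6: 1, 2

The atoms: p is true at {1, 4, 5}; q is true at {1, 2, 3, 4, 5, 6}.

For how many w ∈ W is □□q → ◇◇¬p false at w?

1: □□q is T, ◇◇¬p is T. ✓
2: □□q is T, ◇◇¬p is F. ✗
3: □□q is T, ◇◇¬p is F. ✗
4: □□q is T, ◇◇¬p is T. ✓
5: □□q is T, ◇◇¬p is T. ✓
6: □□q is T, ◇◇¬p is T. ✓
Satisfying worlds: {1, 4, 5, 6}.
So □□q → ◇◇¬p fails at the other 2 worlds.

2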